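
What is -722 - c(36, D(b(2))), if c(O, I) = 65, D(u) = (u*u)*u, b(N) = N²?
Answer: -787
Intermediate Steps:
D(u) = u³ (D(u) = u²*u = u³)
-722 - c(36, D(b(2))) = -722 - 1*65 = -722 - 65 = -787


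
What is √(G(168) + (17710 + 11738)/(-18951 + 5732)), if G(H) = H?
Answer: 4*√1810461021/13219 ≈ 12.875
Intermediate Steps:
√(G(168) + (17710 + 11738)/(-18951 + 5732)) = √(168 + (17710 + 11738)/(-18951 + 5732)) = √(168 + 29448/(-13219)) = √(168 + 29448*(-1/13219)) = √(168 - 29448/13219) = √(2191344/13219) = 4*√1810461021/13219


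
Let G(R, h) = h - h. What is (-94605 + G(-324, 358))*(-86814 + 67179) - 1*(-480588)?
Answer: 1858049763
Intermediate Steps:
G(R, h) = 0
(-94605 + G(-324, 358))*(-86814 + 67179) - 1*(-480588) = (-94605 + 0)*(-86814 + 67179) - 1*(-480588) = -94605*(-19635) + 480588 = 1857569175 + 480588 = 1858049763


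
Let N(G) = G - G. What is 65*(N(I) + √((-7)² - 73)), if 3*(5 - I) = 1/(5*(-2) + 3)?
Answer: 130*I*√6 ≈ 318.43*I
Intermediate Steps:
I = 106/21 (I = 5 - 1/(3*(5*(-2) + 3)) = 5 - 1/(3*(-10 + 3)) = 5 - ⅓/(-7) = 5 - ⅓*(-⅐) = 5 + 1/21 = 106/21 ≈ 5.0476)
N(G) = 0
65*(N(I) + √((-7)² - 73)) = 65*(0 + √((-7)² - 73)) = 65*(0 + √(49 - 73)) = 65*(0 + √(-24)) = 65*(0 + 2*I*√6) = 65*(2*I*√6) = 130*I*√6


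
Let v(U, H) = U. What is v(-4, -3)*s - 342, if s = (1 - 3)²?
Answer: -358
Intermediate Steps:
s = 4 (s = (-2)² = 4)
v(-4, -3)*s - 342 = -4*4 - 342 = -16 - 342 = -358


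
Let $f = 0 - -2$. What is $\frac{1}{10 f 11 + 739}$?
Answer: $\frac{1}{959} \approx 0.0010428$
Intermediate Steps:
$f = 2$ ($f = 0 + 2 = 2$)
$\frac{1}{10 f 11 + 739} = \frac{1}{10 \cdot 2 \cdot 11 + 739} = \frac{1}{20 \cdot 11 + 739} = \frac{1}{220 + 739} = \frac{1}{959}$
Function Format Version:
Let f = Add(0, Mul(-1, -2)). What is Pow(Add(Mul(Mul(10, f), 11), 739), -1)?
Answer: Rational(1, 959) ≈ 0.0010428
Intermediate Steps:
f = 2 (f = Add(0, 2) = 2)
Pow(Add(Mul(Mul(10, f), 11), 739), -1) = Pow(Add(Mul(Mul(10, 2), 11), 739), -1) = Pow(Add(Mul(20, 11), 739), -1) = Pow(Add(220, 739), -1) = Pow(959, -1) = Rational(1, 959)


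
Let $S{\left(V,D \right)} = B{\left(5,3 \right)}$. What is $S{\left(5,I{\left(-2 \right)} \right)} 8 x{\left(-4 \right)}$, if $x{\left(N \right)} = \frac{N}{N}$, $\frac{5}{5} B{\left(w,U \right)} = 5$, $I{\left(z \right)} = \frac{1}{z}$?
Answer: $40$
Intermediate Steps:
$B{\left(w,U \right)} = 5$
$S{\left(V,D \right)} = 5$
$x{\left(N \right)} = 1$
$S{\left(5,I{\left(-2 \right)} \right)} 8 x{\left(-4 \right)} = 5 \cdot 8 \cdot 1 = 40 \cdot 1 = 40$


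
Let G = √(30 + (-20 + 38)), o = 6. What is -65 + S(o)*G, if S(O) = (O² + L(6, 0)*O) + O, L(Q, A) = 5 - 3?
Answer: -65 + 216*√3 ≈ 309.12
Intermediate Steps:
L(Q, A) = 2
S(O) = O² + 3*O (S(O) = (O² + 2*O) + O = O² + 3*O)
G = 4*√3 (G = √(30 + 18) = √48 = 4*√3 ≈ 6.9282)
-65 + S(o)*G = -65 + (6*(3 + 6))*(4*√3) = -65 + (6*9)*(4*√3) = -65 + 54*(4*√3) = -65 + 216*√3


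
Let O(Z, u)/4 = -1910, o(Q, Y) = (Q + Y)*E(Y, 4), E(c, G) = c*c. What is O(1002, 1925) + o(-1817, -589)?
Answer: -834699566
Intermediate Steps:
E(c, G) = c²
o(Q, Y) = Y²*(Q + Y) (o(Q, Y) = (Q + Y)*Y² = Y²*(Q + Y))
O(Z, u) = -7640 (O(Z, u) = 4*(-1910) = -7640)
O(1002, 1925) + o(-1817, -589) = -7640 + (-589)²*(-1817 - 589) = -7640 + 346921*(-2406) = -7640 - 834691926 = -834699566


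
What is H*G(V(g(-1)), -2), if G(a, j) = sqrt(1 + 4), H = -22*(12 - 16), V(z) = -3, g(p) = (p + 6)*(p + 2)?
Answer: 88*sqrt(5) ≈ 196.77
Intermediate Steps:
g(p) = (2 + p)*(6 + p) (g(p) = (6 + p)*(2 + p) = (2 + p)*(6 + p))
H = 88 (H = -22*(-4) = 88)
G(a, j) = sqrt(5)
H*G(V(g(-1)), -2) = 88*sqrt(5)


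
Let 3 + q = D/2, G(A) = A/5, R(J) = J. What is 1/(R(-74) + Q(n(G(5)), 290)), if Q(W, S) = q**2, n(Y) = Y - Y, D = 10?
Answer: -1/70 ≈ -0.014286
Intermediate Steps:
G(A) = A/5 (G(A) = A*(1/5) = A/5)
n(Y) = 0
q = 2 (q = -3 + 10/2 = -3 + 10*(1/2) = -3 + 5 = 2)
Q(W, S) = 4 (Q(W, S) = 2**2 = 4)
1/(R(-74) + Q(n(G(5)), 290)) = 1/(-74 + 4) = 1/(-70) = -1/70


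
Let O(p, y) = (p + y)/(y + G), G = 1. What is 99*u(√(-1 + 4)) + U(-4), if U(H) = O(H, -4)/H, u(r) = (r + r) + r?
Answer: -⅔ + 297*√3 ≈ 513.75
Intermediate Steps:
u(r) = 3*r (u(r) = 2*r + r = 3*r)
O(p, y) = (p + y)/(1 + y) (O(p, y) = (p + y)/(y + 1) = (p + y)/(1 + y))
U(H) = (4/3 - H/3)/H (U(H) = ((H - 4)/(1 - 4))/H = ((-4 + H)/(-3))/H = (-(-4 + H)/3)/H = (4/3 - H/3)/H)
99*u(√(-1 + 4)) + U(-4) = 99*(3*√(-1 + 4)) + (⅓)*(4 - 1*(-4))/(-4) = 99*(3*√3) + (⅓)*(-¼)*(4 + 4) = 297*√3 + (⅓)*(-¼)*8 = 297*√3 - ⅔ = -⅔ + 297*√3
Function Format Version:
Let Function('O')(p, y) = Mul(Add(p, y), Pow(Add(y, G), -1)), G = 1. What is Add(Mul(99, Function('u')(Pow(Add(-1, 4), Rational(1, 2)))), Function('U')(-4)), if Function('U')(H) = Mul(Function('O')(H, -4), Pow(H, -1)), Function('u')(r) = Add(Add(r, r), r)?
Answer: Add(Rational(-2, 3), Mul(297, Pow(3, Rational(1, 2)))) ≈ 513.75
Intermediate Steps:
Function('u')(r) = Mul(3, r) (Function('u')(r) = Add(Mul(2, r), r) = Mul(3, r))
Function('O')(p, y) = Mul(Pow(Add(1, y), -1), Add(p, y)) (Function('O')(p, y) = Mul(Add(p, y), Pow(Add(y, 1), -1)) = Mul(Add(p, y), Pow(Add(1, y), -1)) = Mul(Pow(Add(1, y), -1), Add(p, y)))
Function('U')(H) = Mul(Pow(H, -1), Add(Rational(4, 3), Mul(Rational(-1, 3), H))) (Function('U')(H) = Mul(Mul(Pow(Add(1, -4), -1), Add(H, -4)), Pow(H, -1)) = Mul(Mul(Pow(-3, -1), Add(-4, H)), Pow(H, -1)) = Mul(Mul(Rational(-1, 3), Add(-4, H)), Pow(H, -1)) = Mul(Add(Rational(4, 3), Mul(Rational(-1, 3), H)), Pow(H, -1)) = Mul(Pow(H, -1), Add(Rational(4, 3), Mul(Rational(-1, 3), H))))
Add(Mul(99, Function('u')(Pow(Add(-1, 4), Rational(1, 2)))), Function('U')(-4)) = Add(Mul(99, Mul(3, Pow(Add(-1, 4), Rational(1, 2)))), Mul(Rational(1, 3), Pow(-4, -1), Add(4, Mul(-1, -4)))) = Add(Mul(99, Mul(3, Pow(3, Rational(1, 2)))), Mul(Rational(1, 3), Rational(-1, 4), Add(4, 4))) = Add(Mul(297, Pow(3, Rational(1, 2))), Mul(Rational(1, 3), Rational(-1, 4), 8)) = Add(Mul(297, Pow(3, Rational(1, 2))), Rational(-2, 3)) = Add(Rational(-2, 3), Mul(297, Pow(3, Rational(1, 2))))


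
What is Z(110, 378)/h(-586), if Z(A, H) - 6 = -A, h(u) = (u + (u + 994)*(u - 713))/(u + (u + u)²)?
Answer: 71395896/265289 ≈ 269.13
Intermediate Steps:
h(u) = (u + (-713 + u)*(994 + u))/(u + 4*u²) (h(u) = (u + (994 + u)*(-713 + u))/(u + (2*u)²) = (u + (-713 + u)*(994 + u))/(u + 4*u²))
Z(A, H) = 6 - A
Z(110, 378)/h(-586) = (6 - 1*110)/(((-708722 + (-586)² + 282*(-586))/((-586)*(1 + 4*(-586))))) = (6 - 110)/((-(-708722 + 343396 - 165252)/(586*(1 - 2344)))) = -104/((-1/586*(-530578)/(-2343))) = -104/((-1/586*(-1/2343)*(-530578))) = -104/(-265289/686499) = -104*(-686499/265289) = 71395896/265289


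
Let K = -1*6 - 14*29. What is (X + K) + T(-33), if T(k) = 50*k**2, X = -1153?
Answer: 52885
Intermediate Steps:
K = -412 (K = -6 - 406 = -412)
(X + K) + T(-33) = (-1153 - 412) + 50*(-33)**2 = -1565 + 50*1089 = -1565 + 54450 = 52885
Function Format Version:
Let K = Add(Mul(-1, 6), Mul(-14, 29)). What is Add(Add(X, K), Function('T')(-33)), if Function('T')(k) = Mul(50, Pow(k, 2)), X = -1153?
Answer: 52885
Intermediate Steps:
K = -412 (K = Add(-6, -406) = -412)
Add(Add(X, K), Function('T')(-33)) = Add(Add(-1153, -412), Mul(50, Pow(-33, 2))) = Add(-1565, Mul(50, 1089)) = Add(-1565, 54450) = 52885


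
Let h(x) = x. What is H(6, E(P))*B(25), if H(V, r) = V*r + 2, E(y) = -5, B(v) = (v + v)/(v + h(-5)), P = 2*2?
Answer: -70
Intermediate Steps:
P = 4
B(v) = 2*v/(-5 + v) (B(v) = (v + v)/(v - 5) = (2*v)/(-5 + v) = 2*v/(-5 + v))
H(V, r) = 2 + V*r
H(6, E(P))*B(25) = (2 + 6*(-5))*(2*25/(-5 + 25)) = (2 - 30)*(2*25/20) = -56*25/20 = -28*5/2 = -70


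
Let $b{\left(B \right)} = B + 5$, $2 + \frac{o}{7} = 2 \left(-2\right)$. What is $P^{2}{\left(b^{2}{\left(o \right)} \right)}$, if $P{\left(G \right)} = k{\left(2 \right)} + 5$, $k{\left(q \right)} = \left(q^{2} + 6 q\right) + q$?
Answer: $529$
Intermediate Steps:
$k{\left(q \right)} = q^{2} + 7 q$
$o = -42$ ($o = -14 + 7 \cdot 2 \left(-2\right) = -14 + 7 \left(-4\right) = -14 - 28 = -42$)
$b{\left(B \right)} = 5 + B$
$P{\left(G \right)} = 23$ ($P{\left(G \right)} = 2 \left(7 + 2\right) + 5 = 2 \cdot 9 + 5 = 18 + 5 = 23$)
$P^{2}{\left(b^{2}{\left(o \right)} \right)} = 23^{2} = 529$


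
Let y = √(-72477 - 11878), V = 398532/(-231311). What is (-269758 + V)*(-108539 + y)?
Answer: 6772658990054530/231311 - 62398391270*I*√84355/231311 ≈ 2.9279e+10 - 7.8349e+7*I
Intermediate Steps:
V = -398532/231311 (V = 398532*(-1/231311) = -398532/231311 ≈ -1.7229)
y = I*√84355 (y = √(-84355) = I*√84355 ≈ 290.44*I)
(-269758 + V)*(-108539 + y) = (-269758 - 398532/231311)*(-108539 + I*√84355) = -62398391270*(-108539 + I*√84355)/231311 = 6772658990054530/231311 - 62398391270*I*√84355/231311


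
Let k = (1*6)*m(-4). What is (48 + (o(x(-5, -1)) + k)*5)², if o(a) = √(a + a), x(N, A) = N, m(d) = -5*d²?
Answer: 5531654 - 23520*I*√10 ≈ 5.5317e+6 - 74377.0*I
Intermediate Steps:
o(a) = √2*√a (o(a) = √(2*a) = √2*√a)
k = -480 (k = (1*6)*(-5*(-4)²) = 6*(-5*16) = 6*(-80) = -480)
(48 + (o(x(-5, -1)) + k)*5)² = (48 + (√2*√(-5) - 480)*5)² = (48 + (√2*(I*√5) - 480)*5)² = (48 + (I*√10 - 480)*5)² = (48 + (-480 + I*√10)*5)² = (48 + (-2400 + 5*I*√10))² = (-2352 + 5*I*√10)²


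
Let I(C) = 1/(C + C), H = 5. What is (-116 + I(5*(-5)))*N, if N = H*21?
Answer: -121821/10 ≈ -12182.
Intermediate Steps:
I(C) = 1/(2*C)
N = 105 (N = 5*21 = 105)
(-116 + I(5*(-5)))*N = (-116 + 1/(2*((5*(-5)))))*105 = (-116 + (½)/(-25))*105 = (-116 + (½)*(-1/25))*105 = (-116 - 1/50)*105 = -5801/50*105 = -121821/10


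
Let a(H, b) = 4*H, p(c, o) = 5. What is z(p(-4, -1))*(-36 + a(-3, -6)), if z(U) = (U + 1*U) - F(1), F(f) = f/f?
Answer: -432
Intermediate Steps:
F(f) = 1
z(U) = -1 + 2*U (z(U) = (U + 1*U) - 1*1 = (U + U) - 1 = 2*U - 1 = -1 + 2*U)
z(p(-4, -1))*(-36 + a(-3, -6)) = (-1 + 2*5)*(-36 + 4*(-3)) = (-1 + 10)*(-36 - 12) = 9*(-48) = -432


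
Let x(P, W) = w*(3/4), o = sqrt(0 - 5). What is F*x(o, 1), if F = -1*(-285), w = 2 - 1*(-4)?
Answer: 2565/2 ≈ 1282.5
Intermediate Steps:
w = 6 (w = 2 + 4 = 6)
F = 285
o = I*sqrt(5) (o = sqrt(-5) = I*sqrt(5) ≈ 2.2361*I)
x(P, W) = 9/2 (x(P, W) = 6*(3/4) = 9/2)
F*x(o, 1) = 285*(9/2) = 2565/2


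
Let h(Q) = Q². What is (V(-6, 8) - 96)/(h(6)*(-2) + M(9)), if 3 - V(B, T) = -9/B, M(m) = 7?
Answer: 189/130 ≈ 1.4538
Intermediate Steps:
V(B, T) = 3 + 9/B (V(B, T) = 3 - (-9)/B = 3 + 9/B)
(V(-6, 8) - 96)/(h(6)*(-2) + M(9)) = ((3 + 9/(-6)) - 96)/(6²*(-2) + 7) = ((3 + 9*(-⅙)) - 96)/(36*(-2) + 7) = ((3 - 3/2) - 96)/(-72 + 7) = (3/2 - 96)/(-65) = -1/65*(-189/2) = 189/130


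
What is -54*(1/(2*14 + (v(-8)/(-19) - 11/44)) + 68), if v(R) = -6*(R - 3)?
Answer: -753216/205 ≈ -3674.2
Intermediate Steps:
v(R) = 18 - 6*R (v(R) = -6*(-3 + R) = 18 - 6*R)
-54*(1/(2*14 + (v(-8)/(-19) - 11/44)) + 68) = -54*(1/(2*14 + ((18 - 6*(-8))/(-19) - 11/44)) + 68) = -54*(1/(28 + ((18 + 48)*(-1/19) - 11*1/44)) + 68) = -54*(1/(28 + (66*(-1/19) - 1/4)) + 68) = -54*(1/(28 + (-66/19 - 1/4)) + 68) = -54*(1/(28 - 283/76) + 68) = -54*(1/(1845/76) + 68) = -54*(76/1845 + 68) = -54*125536/1845 = -753216/205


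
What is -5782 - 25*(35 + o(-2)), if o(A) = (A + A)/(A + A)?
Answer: -6682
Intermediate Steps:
o(A) = 1 (o(A) = (2*A)/((2*A)) = (2*A)*(1/(2*A)) = 1)
-5782 - 25*(35 + o(-2)) = -5782 - 25*(35 + 1) = -5782 - 25*36 = -5782 - 1*900 = -5782 - 900 = -6682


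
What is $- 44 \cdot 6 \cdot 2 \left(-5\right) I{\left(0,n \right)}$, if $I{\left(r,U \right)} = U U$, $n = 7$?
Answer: $129360$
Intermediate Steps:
$I{\left(r,U \right)} = U^{2}$
$- 44 \cdot 6 \cdot 2 \left(-5\right) I{\left(0,n \right)} = - 44 \cdot 6 \cdot 2 \left(-5\right) 7^{2} = - 44 \cdot 12 \left(-5\right) 49 = \left(-44\right) \left(-60\right) 49 = 2640 \cdot 49 = 129360$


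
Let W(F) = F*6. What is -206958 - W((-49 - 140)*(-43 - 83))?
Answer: -349842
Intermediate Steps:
W(F) = 6*F
-206958 - W((-49 - 140)*(-43 - 83)) = -206958 - 6*(-49 - 140)*(-43 - 83) = -206958 - 6*(-189*(-126)) = -206958 - 6*23814 = -206958 - 1*142884 = -206958 - 142884 = -349842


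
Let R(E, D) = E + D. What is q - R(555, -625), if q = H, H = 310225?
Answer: 310295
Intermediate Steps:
q = 310225
R(E, D) = D + E
q - R(555, -625) = 310225 - (-625 + 555) = 310225 - 1*(-70) = 310225 + 70 = 310295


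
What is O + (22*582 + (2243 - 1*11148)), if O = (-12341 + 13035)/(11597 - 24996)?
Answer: 52242007/13399 ≈ 3898.9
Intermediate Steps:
O = -694/13399 (O = 694/(-13399) = 694*(-1/13399) = -694/13399 ≈ -0.051795)
O + (22*582 + (2243 - 1*11148)) = -694/13399 + (22*582 + (2243 - 1*11148)) = -694/13399 + (12804 + (2243 - 11148)) = -694/13399 + (12804 - 8905) = -694/13399 + 3899 = 52242007/13399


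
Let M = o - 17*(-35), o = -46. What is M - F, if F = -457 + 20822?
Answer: -19816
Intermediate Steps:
M = 549 (M = -46 - 17*(-35) = -46 + 595 = 549)
F = 20365
M - F = 549 - 1*20365 = 549 - 20365 = -19816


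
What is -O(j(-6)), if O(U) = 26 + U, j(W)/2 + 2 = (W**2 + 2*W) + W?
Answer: -58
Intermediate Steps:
j(W) = -4 + 2*W**2 + 6*W (j(W) = -4 + 2*((W**2 + 2*W) + W) = -4 + 2*(W**2 + 3*W) = -4 + (2*W**2 + 6*W) = -4 + 2*W**2 + 6*W)
-O(j(-6)) = -(26 + (-4 + 2*(-6)**2 + 6*(-6))) = -(26 + (-4 + 2*36 - 36)) = -(26 + (-4 + 72 - 36)) = -(26 + 32) = -1*58 = -58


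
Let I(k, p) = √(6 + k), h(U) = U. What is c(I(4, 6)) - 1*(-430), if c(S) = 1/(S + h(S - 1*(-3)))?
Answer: 13327/31 + 2*√10/31 ≈ 430.11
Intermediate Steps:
c(S) = 1/(3 + 2*S) (c(S) = 1/(S + (S - 1*(-3))) = 1/(S + (S + 3)) = 1/(S + (3 + S)) = 1/(3 + 2*S))
c(I(4, 6)) - 1*(-430) = 1/(3 + 2*√(6 + 4)) - 1*(-430) = 1/(3 + 2*√10) + 430 = 430 + 1/(3 + 2*√10)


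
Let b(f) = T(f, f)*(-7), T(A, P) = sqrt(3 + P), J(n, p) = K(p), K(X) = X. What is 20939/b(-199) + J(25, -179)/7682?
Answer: -179/7682 + 20939*I/98 ≈ -0.023301 + 213.66*I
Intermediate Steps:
J(n, p) = p
b(f) = -7*sqrt(3 + f) (b(f) = sqrt(3 + f)*(-7) = -7*sqrt(3 + f))
20939/b(-199) + J(25, -179)/7682 = 20939/((-7*sqrt(3 - 199))) - 179/7682 = 20939/((-98*I)) - 179*1/7682 = 20939/((-98*I)) - 179/7682 = 20939*(I/98) - 179/7682 = 20939*I/98 - 179/7682 = -179/7682 + 20939*I/98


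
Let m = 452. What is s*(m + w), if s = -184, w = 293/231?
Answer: -19265720/231 ≈ -83401.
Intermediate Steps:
w = 293/231 (w = 293*(1/231) = 293/231 ≈ 1.2684)
s*(m + w) = -184*(452 + 293/231) = -184*104705/231 = -19265720/231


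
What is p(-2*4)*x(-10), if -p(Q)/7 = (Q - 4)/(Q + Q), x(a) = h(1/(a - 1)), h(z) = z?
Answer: 21/44 ≈ 0.47727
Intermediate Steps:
x(a) = 1/(-1 + a) (x(a) = 1/(a - 1) = 1/(-1 + a))
p(Q) = -7*(-4 + Q)/(2*Q) (p(Q) = -7*(Q - 4)/(Q + Q) = -7*(-4 + Q)/(2*Q))
p(-2*4)*x(-10) = (-7/2 + 14/((-2*4)))/(-1 - 10) = (-7/2 + 14/(-8))/(-11) = (-7/2 + 14*(-⅛))*(-1/11) = (-7/2 - 7/4)*(-1/11) = -21/4*(-1/11) = 21/44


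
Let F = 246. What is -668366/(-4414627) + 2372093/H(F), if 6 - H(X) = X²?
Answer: -10431462977651/267129079770 ≈ -39.050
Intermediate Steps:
H(X) = 6 - X²
-668366/(-4414627) + 2372093/H(F) = -668366/(-4414627) + 2372093/(6 - 1*246²) = -668366*(-1/4414627) + 2372093/(6 - 1*60516) = 668366/4414627 + 2372093/(6 - 60516) = 668366/4414627 + 2372093/(-60510) = 668366/4414627 + 2372093*(-1/60510) = 668366/4414627 - 2372093/60510 = -10431462977651/267129079770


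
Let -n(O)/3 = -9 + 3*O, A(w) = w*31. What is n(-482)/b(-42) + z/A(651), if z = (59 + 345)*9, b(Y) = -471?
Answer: -9597501/1056139 ≈ -9.0873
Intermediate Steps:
A(w) = 31*w
z = 3636 (z = 404*9 = 3636)
n(O) = 27 - 9*O (n(O) = -3*(-9 + 3*O) = 27 - 9*O)
n(-482)/b(-42) + z/A(651) = (27 - 9*(-482))/(-471) + 3636/((31*651)) = (27 + 4338)*(-1/471) + 3636/20181 = 4365*(-1/471) + 3636*(1/20181) = -1455/157 + 1212/6727 = -9597501/1056139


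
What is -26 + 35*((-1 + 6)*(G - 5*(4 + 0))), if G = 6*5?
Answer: 1724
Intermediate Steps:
G = 30
-26 + 35*((-1 + 6)*(G - 5*(4 + 0))) = -26 + 35*((-1 + 6)*(30 - 5*(4 + 0))) = -26 + 35*(5*(30 - 5*4)) = -26 + 35*(5*(30 - 20)) = -26 + 35*(5*10) = -26 + 35*50 = -26 + 1750 = 1724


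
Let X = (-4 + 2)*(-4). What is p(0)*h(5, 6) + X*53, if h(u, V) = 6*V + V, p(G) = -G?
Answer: 424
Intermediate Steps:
h(u, V) = 7*V
X = 8 (X = -2*(-4) = 8)
p(0)*h(5, 6) + X*53 = (-1*0)*(7*6) + 8*53 = 0*42 + 424 = 0 + 424 = 424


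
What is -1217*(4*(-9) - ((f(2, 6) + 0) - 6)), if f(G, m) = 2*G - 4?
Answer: 36510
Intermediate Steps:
f(G, m) = -4 + 2*G
-1217*(4*(-9) - ((f(2, 6) + 0) - 6)) = -1217*(4*(-9) - (((-4 + 2*2) + 0) - 6)) = -1217*(-36 - (((-4 + 4) + 0) - 6)) = -1217*(-36 - ((0 + 0) - 6)) = -1217*(-36 - (0 - 6)) = -1217*(-36 - 1*(-6)) = -1217*(-36 + 6) = -1217*(-30) = 36510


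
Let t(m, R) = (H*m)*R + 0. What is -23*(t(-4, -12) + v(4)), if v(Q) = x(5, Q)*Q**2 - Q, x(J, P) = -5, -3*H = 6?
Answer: 4140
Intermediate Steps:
H = -2 (H = -1/3*6 = -2)
t(m, R) = -2*R*m (t(m, R) = (-2*m)*R + 0 = -2*R*m + 0 = -2*R*m)
v(Q) = -Q - 5*Q**2 (v(Q) = -5*Q**2 - Q = -Q - 5*Q**2)
-23*(t(-4, -12) + v(4)) = -23*(-2*(-12)*(-4) + 4*(-1 - 5*4)) = -23*(-96 + 4*(-1 - 20)) = -23*(-96 + 4*(-21)) = -23*(-96 - 84) = -23*(-180) = 4140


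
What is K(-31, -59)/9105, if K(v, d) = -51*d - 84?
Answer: 195/607 ≈ 0.32125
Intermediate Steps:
K(v, d) = -84 - 51*d
K(-31, -59)/9105 = (-84 - 51*(-59))/9105 = (-84 + 3009)*(1/9105) = 2925*(1/9105) = 195/607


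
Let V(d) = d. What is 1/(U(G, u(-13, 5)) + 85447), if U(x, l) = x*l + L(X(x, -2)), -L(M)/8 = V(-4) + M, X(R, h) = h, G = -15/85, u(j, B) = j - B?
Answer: 17/1453469 ≈ 1.1696e-5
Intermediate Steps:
G = -3/17 (G = -15*1/85 = -3/17 ≈ -0.17647)
L(M) = 32 - 8*M (L(M) = -8*(-4 + M) = 32 - 8*M)
U(x, l) = 48 + l*x (U(x, l) = x*l + (32 - 8*(-2)) = l*x + (32 + 16) = l*x + 48 = 48 + l*x)
1/(U(G, u(-13, 5)) + 85447) = 1/((48 + (-13 - 1*5)*(-3/17)) + 85447) = 1/((48 + (-13 - 5)*(-3/17)) + 85447) = 1/((48 - 18*(-3/17)) + 85447) = 1/((48 + 54/17) + 85447) = 1/(870/17 + 85447) = 1/(1453469/17) = 17/1453469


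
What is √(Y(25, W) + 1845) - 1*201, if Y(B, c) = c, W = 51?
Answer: -201 + 2*√474 ≈ -157.46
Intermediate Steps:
√(Y(25, W) + 1845) - 1*201 = √(51 + 1845) - 1*201 = √1896 - 201 = 2*√474 - 201 = -201 + 2*√474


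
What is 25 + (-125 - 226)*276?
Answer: -96851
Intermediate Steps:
25 + (-125 - 226)*276 = 25 - 351*276 = 25 - 96876 = -96851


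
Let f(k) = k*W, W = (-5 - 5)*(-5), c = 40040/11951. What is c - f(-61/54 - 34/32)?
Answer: 291588565/2581416 ≈ 112.96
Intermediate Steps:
c = 40040/11951 (c = 40040*(1/11951) = 40040/11951 ≈ 3.3503)
W = 50 (W = -10*(-5) = 50)
f(k) = 50*k (f(k) = k*50 = 50*k)
c - f(-61/54 - 34/32) = 40040/11951 - 50*(-61/54 - 34/32) = 40040/11951 - 50*(-61*1/54 - 34*1/32) = 40040/11951 - 50*(-61/54 - 17/16) = 40040/11951 - 50*(-947)/432 = 40040/11951 - 1*(-23675/216) = 40040/11951 + 23675/216 = 291588565/2581416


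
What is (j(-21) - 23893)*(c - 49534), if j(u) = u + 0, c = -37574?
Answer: 2083100712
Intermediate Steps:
j(u) = u
(j(-21) - 23893)*(c - 49534) = (-21 - 23893)*(-37574 - 49534) = -23914*(-87108) = 2083100712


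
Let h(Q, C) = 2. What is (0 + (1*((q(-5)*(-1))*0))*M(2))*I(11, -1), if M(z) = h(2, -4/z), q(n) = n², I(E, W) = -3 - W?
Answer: 0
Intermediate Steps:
M(z) = 2
(0 + (1*((q(-5)*(-1))*0))*M(2))*I(11, -1) = (0 + (1*(((-5)²*(-1))*0))*2)*(-3 - 1*(-1)) = (0 + (1*((25*(-1))*0))*2)*(-3 + 1) = (0 + (1*(-25*0))*2)*(-2) = (0 + (1*0)*2)*(-2) = (0 + 0*2)*(-2) = (0 + 0)*(-2) = 0*(-2) = 0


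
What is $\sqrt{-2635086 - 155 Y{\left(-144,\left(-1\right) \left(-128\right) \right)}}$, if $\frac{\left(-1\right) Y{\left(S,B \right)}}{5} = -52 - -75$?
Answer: $i \sqrt{2617261} \approx 1617.8 i$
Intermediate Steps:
$Y{\left(S,B \right)} = -115$ ($Y{\left(S,B \right)} = - 5 \left(-52 - -75\right) = - 5 \left(-52 + 75\right) = \left(-5\right) 23 = -115$)
$\sqrt{-2635086 - 155 Y{\left(-144,\left(-1\right) \left(-128\right) \right)}} = \sqrt{-2635086 - -17825} = \sqrt{-2635086 + 17825} = \sqrt{-2617261} = i \sqrt{2617261}$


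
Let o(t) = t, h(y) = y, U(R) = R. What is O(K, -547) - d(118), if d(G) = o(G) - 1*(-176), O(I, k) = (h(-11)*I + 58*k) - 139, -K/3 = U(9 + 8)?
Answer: -31598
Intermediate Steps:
K = -51 (K = -3*(9 + 8) = -3*17 = -51)
O(I, k) = -139 - 11*I + 58*k (O(I, k) = (-11*I + 58*k) - 139 = -139 - 11*I + 58*k)
d(G) = 176 + G (d(G) = G - 1*(-176) = G + 176 = 176 + G)
O(K, -547) - d(118) = (-139 - 11*(-51) + 58*(-547)) - (176 + 118) = (-139 + 561 - 31726) - 1*294 = -31304 - 294 = -31598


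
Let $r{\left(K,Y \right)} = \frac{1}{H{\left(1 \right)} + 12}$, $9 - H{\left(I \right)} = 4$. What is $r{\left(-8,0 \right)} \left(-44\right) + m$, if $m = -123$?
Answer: $- \frac{2135}{17} \approx -125.59$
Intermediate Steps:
$H{\left(I \right)} = 5$ ($H{\left(I \right)} = 9 - 4 = 5$)
$r{\left(K,Y \right)} = \frac{1}{17}$ ($r{\left(K,Y \right)} = \frac{1}{5 + 12} = \frac{1}{17}$)
$r{\left(-8,0 \right)} \left(-44\right) + m = \frac{1}{17} \left(-44\right) - 123 = - \frac{44}{17} - 123 = - \frac{2135}{17}$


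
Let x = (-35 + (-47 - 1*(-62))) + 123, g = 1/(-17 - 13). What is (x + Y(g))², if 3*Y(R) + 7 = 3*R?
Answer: 9114361/900 ≈ 10127.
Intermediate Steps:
g = -1/30 (g = 1/(-30) = -1/30 ≈ -0.033333)
Y(R) = -7/3 + R (Y(R) = -7/3 + (3*R)/3 = -7/3 + R)
x = 103 (x = (-35 + (-47 + 62)) + 123 = (-35 + 15) + 123 = -20 + 123 = 103)
(x + Y(g))² = (103 + (-7/3 - 1/30))² = (103 - 71/30)² = (3019/30)² = 9114361/900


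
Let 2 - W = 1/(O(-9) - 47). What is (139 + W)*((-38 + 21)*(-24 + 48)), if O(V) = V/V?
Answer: -1323348/23 ≈ -57537.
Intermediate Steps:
O(V) = 1
W = 93/46 (W = 2 - 1/(1 - 47) = 2 - 1/(-46) = 2 - 1*(-1/46) = 2 + 1/46 = 93/46 ≈ 2.0217)
(139 + W)*((-38 + 21)*(-24 + 48)) = (139 + 93/46)*((-38 + 21)*(-24 + 48)) = 6487*(-17*24)/46 = (6487/46)*(-408) = -1323348/23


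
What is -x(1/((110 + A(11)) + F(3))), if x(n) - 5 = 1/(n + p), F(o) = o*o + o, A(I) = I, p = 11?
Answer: -7453/1464 ≈ -5.0908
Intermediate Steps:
F(o) = o + o² (F(o) = o² + o = o + o²)
x(n) = 5 + 1/(11 + n) (x(n) = 5 + 1/(n + 11) = 5 + 1/(11 + n))
-x(1/((110 + A(11)) + F(3))) = -(56 + 5/((110 + 11) + 3*(1 + 3)))/(11 + 1/((110 + 11) + 3*(1 + 3))) = -(56 + 5/(121 + 3*4))/(11 + 1/(121 + 3*4)) = -(56 + 5/(121 + 12))/(11 + 1/(121 + 12)) = -(56 + 5/133)/(11 + 1/133) = -(56 + 5*(1/133))/(11 + 1/133) = -(56 + 5/133)/1464/133 = -133*7453/(1464*133) = -1*7453/1464 = -7453/1464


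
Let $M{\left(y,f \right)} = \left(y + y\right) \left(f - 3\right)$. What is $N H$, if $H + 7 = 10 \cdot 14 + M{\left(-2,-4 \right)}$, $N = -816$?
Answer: $-131376$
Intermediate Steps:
$M{\left(y,f \right)} = 2 y \left(-3 + f\right)$
$H = 161$ ($H = -7 + \left(10 \cdot 14 + 2 \left(-2\right) \left(-3 - 4\right)\right) = -7 + \left(140 + 2 \left(-2\right) \left(-7\right)\right) = -7 + \left(140 + 28\right) = -7 + 168 = 161$)
$N H = \left(-816\right) 161 = -131376$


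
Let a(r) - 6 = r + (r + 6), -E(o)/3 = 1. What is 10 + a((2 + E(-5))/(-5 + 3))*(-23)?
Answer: -289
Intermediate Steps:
E(o) = -3 (E(o) = -3*1 = -3)
a(r) = 12 + 2*r (a(r) = 6 + (r + (r + 6)) = 6 + (r + (6 + r)) = 6 + (6 + 2*r) = 12 + 2*r)
10 + a((2 + E(-5))/(-5 + 3))*(-23) = 10 + (12 + 2*((2 - 3)/(-5 + 3)))*(-23) = 10 + (12 + 2*(-1/(-2)))*(-23) = 10 + (12 + 2*(-1*(-1/2)))*(-23) = 10 + (12 + 2*(1/2))*(-23) = 10 + (12 + 1)*(-23) = 10 + 13*(-23) = 10 - 299 = -289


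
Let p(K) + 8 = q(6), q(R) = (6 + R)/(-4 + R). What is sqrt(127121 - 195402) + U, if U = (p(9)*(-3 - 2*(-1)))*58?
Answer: 116 + I*sqrt(68281) ≈ 116.0 + 261.31*I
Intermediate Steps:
q(R) = (6 + R)/(-4 + R)
p(K) = -2 (p(K) = -8 + (6 + 6)/(-4 + 6) = -8 + 12/2 = -8 + (1/2)*12 = -8 + 6 = -2)
U = 116 (U = -2*(-3 - 2*(-1))*58 = -2*(-3 + 2)*58 = -2*(-1)*58 = 2*58 = 116)
sqrt(127121 - 195402) + U = sqrt(127121 - 195402) + 116 = sqrt(-68281) + 116 = I*sqrt(68281) + 116 = 116 + I*sqrt(68281)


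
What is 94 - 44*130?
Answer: -5626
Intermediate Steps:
94 - 44*130 = 94 - 5720 = -5626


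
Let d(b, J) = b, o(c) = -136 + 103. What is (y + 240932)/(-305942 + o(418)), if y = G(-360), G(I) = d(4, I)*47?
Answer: -48224/61195 ≈ -0.78804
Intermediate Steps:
o(c) = -33
G(I) = 188 (G(I) = 4*47 = 188)
y = 188
(y + 240932)/(-305942 + o(418)) = (188 + 240932)/(-305942 - 33) = 241120/(-305975) = 241120*(-1/305975) = -48224/61195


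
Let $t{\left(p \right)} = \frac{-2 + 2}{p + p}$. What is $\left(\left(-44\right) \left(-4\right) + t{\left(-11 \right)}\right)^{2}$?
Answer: $30976$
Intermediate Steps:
$t{\left(p \right)} = 0$ ($t{\left(p \right)} = \frac{0}{2 p} = 0 \frac{1}{2 p} = 0$)
$\left(\left(-44\right) \left(-4\right) + t{\left(-11 \right)}\right)^{2} = \left(\left(-44\right) \left(-4\right) + 0\right)^{2} = \left(176 + 0\right)^{2} = 176^{2} = 30976$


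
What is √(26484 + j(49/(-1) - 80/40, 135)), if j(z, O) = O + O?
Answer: 7*√546 ≈ 163.57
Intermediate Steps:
j(z, O) = 2*O
√(26484 + j(49/(-1) - 80/40, 135)) = √(26484 + 2*135) = √(26484 + 270) = √26754 = 7*√546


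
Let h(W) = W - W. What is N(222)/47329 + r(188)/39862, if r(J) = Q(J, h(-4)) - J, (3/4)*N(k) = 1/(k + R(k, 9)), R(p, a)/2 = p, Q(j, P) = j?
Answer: 2/47281671 ≈ 4.2300e-8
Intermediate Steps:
h(W) = 0
R(p, a) = 2*p
N(k) = 4/(9*k) (N(k) = 4/(3*(k + 2*k)) = 4/(3*((3*k))) = 4*(1/(3*k))/3 = 4/(9*k))
r(J) = 0 (r(J) = J - J = 0)
N(222)/47329 + r(188)/39862 = ((4/9)/222)/47329 + 0/39862 = ((4/9)*(1/222))*(1/47329) + 0*(1/39862) = (2/999)*(1/47329) + 0 = 2/47281671 + 0 = 2/47281671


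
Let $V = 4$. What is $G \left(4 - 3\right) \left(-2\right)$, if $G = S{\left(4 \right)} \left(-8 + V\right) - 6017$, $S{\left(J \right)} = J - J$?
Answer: $12034$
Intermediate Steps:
$S{\left(J \right)} = 0$
$G = -6017$ ($G = 0 \left(-8 + 4\right) - 6017 = 0 \left(-4\right) - 6017 = 0 - 6017 = -6017$)
$G \left(4 - 3\right) \left(-2\right) = - 6017 \left(4 - 3\right) \left(-2\right) = - 6017 \cdot 1 \left(-2\right) = \left(-6017\right) \left(-2\right) = 12034$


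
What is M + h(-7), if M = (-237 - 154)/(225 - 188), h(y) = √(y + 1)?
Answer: -391/37 + I*√6 ≈ -10.568 + 2.4495*I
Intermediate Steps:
h(y) = √(1 + y)
M = -391/37 ≈ -10.568
M + h(-7) = -391/37 + √(1 - 7) = -391/37 + √(-6) = -391/37 + I*√6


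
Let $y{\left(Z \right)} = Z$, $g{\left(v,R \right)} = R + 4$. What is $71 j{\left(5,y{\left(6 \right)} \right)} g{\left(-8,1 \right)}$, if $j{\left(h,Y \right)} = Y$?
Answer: $2130$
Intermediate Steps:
$g{\left(v,R \right)} = 4 + R$
$71 j{\left(5,y{\left(6 \right)} \right)} g{\left(-8,1 \right)} = 71 \cdot 6 \left(4 + 1\right) = 426 \cdot 5 = 2130$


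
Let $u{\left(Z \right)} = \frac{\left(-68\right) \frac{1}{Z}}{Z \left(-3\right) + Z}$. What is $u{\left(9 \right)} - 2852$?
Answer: $- \frac{230978}{81} \approx -2851.6$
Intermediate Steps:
$u{\left(Z \right)} = \frac{34}{Z^{2}}$ ($u{\left(Z \right)} = \frac{\left(-68\right) \frac{1}{Z}}{- 3 Z + Z} = \frac{\left(-68\right) \frac{1}{Z}}{\left(-2\right) Z} = - \frac{68}{Z} \left(- \frac{1}{2 Z}\right) = \frac{34}{Z^{2}}$)
$u{\left(9 \right)} - 2852 = \frac{34}{81} - 2852 = - \frac{230978}{81}$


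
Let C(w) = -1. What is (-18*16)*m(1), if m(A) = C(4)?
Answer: 288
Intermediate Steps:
m(A) = -1
(-18*16)*m(1) = -18*16*(-1) = -288*(-1) = 288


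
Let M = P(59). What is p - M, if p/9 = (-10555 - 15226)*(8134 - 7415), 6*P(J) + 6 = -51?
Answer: -333657683/2 ≈ -1.6683e+8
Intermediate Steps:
P(J) = -19/2 (P(J) = -1 + (⅙)*(-51) = -1 - 17/2 = -19/2)
p = -166828851 (p = 9*((-10555 - 15226)*(8134 - 7415)) = 9*(-25781*719) = 9*(-18536539) = -166828851)
M = -19/2 ≈ -9.5000
p - M = -166828851 - 1*(-19/2) = -166828851 + 19/2 = -333657683/2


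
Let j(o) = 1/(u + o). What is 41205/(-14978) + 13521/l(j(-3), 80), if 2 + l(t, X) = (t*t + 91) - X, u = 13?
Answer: 20214628095/13495178 ≈ 1497.9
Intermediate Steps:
j(o) = 1/(13 + o)
l(t, X) = 89 + t**2 - X (l(t, X) = -2 + ((t*t + 91) - X) = -2 + ((t**2 + 91) - X) = -2 + ((91 + t**2) - X) = -2 + (91 + t**2 - X) = 89 + t**2 - X)
41205/(-14978) + 13521/l(j(-3), 80) = 41205/(-14978) + 13521/(89 + (1/(13 - 3))**2 - 1*80) = 41205*(-1/14978) + 13521/(89 + (1/10)**2 - 80) = -41205/14978 + 13521/(89 + (1/10)**2 - 80) = -41205/14978 + 13521/(89 + 1/100 - 80) = -41205/14978 + 13521/(901/100) = -41205/14978 + 13521*(100/901) = -41205/14978 + 1352100/901 = 20214628095/13495178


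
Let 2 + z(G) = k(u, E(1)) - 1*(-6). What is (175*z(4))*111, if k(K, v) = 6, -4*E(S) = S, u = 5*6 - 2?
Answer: 194250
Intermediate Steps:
u = 28 (u = 30 - 2 = 28)
E(S) = -S/4
z(G) = 10 (z(G) = -2 + (6 - 1*(-6)) = -2 + (6 + 6) = -2 + 12 = 10)
(175*z(4))*111 = (175*10)*111 = 1750*111 = 194250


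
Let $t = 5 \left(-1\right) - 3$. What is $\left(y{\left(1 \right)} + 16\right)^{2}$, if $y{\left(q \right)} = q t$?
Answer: $64$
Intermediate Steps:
$t = -8$ ($t = -5 - 3 = -8$)
$y{\left(q \right)} = - 8 q$ ($y{\left(q \right)} = q \left(-8\right) = - 8 q$)
$\left(y{\left(1 \right)} + 16\right)^{2} = \left(\left(-8\right) 1 + 16\right)^{2} = \left(-8 + 16\right)^{2} = 8^{2} = 64$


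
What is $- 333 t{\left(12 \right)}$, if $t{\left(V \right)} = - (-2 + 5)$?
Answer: $999$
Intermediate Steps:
$t{\left(V \right)} = -3$ ($t{\left(V \right)} = \left(-1\right) 3 = -3$)
$- 333 t{\left(12 \right)} = \left(-333\right) \left(-3\right) = 999$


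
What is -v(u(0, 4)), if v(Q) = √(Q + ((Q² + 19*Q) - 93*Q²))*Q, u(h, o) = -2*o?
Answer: 96*I*√42 ≈ 622.15*I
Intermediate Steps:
v(Q) = Q*√(-92*Q² + 20*Q) (v(Q) = √(Q + (-92*Q² + 19*Q))*Q = √(-92*Q² + 20*Q)*Q = Q*√(-92*Q² + 20*Q))
-v(u(0, 4)) = -2*(-2*4)*√((-2*4)*(5 - (-46)*4)) = -2*(-8)*√(-8*(5 - 23*(-8))) = -2*(-8)*√(-8*(5 + 184)) = -2*(-8)*√(-8*189) = -2*(-8)*√(-1512) = -2*(-8)*6*I*√42 = -(-96)*I*√42 = 96*I*√42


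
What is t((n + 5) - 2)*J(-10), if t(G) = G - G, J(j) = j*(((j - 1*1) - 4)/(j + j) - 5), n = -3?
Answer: 0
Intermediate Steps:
J(j) = j*(-5 + (-5 + j)/(2*j)) (J(j) = j*(((j - 1) - 4)/((2*j)) - 5) = j*(((-1 + j) - 4)*(1/(2*j)) - 5) = j*((-5 + j)*(1/(2*j)) - 5) = j*((-5 + j)/(2*j) - 5) = j*(-5 + (-5 + j)/(2*j)))
t(G) = 0
t((n + 5) - 2)*J(-10) = 0*(-5/2 - 9/2*(-10)) = 0*(-5/2 + 45) = 0*(85/2) = 0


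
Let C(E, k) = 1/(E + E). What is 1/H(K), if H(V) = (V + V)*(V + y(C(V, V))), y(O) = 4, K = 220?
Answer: 1/98560 ≈ 1.0146e-5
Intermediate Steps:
C(E, k) = 1/(2*E)
H(V) = 2*V*(4 + V) (H(V) = (V + V)*(V + 4) = (2*V)*(4 + V) = 2*V*(4 + V))
1/H(K) = 1/(2*220*(4 + 220)) = 1/(2*220*224) = 1/98560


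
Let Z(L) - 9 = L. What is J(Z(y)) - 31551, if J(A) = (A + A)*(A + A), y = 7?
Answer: -30527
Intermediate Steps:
Z(L) = 9 + L
J(A) = 4*A**2 (J(A) = (2*A)*(2*A) = 4*A**2)
J(Z(y)) - 31551 = 4*(9 + 7)**2 - 31551 = 4*16**2 - 31551 = 4*256 - 31551 = 1024 - 31551 = -30527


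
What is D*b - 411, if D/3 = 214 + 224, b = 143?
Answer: 187491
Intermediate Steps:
D = 1314 (D = 3*(214 + 224) = 3*438 = 1314)
D*b - 411 = 1314*143 - 411 = 187902 - 411 = 187491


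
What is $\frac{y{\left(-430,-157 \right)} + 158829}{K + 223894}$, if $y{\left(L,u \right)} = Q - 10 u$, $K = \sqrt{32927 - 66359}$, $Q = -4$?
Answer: $\frac{17955739065}{25064278334} - \frac{160395 i \sqrt{8358}}{25064278334} \approx 0.71639 - 0.00058504 i$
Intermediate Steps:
$K = 2 i \sqrt{8358}$ ($K = \sqrt{-33432} = 2 i \sqrt{8358} \approx 182.84 i$)
$y{\left(L,u \right)} = -4 - 10 u$
$\frac{y{\left(-430,-157 \right)} + 158829}{K + 223894} = \frac{\left(-4 - -1570\right) + 158829}{2 i \sqrt{8358} + 223894} = \frac{\left(-4 + 1570\right) + 158829}{223894 + 2 i \sqrt{8358}} = \frac{1566 + 158829}{223894 + 2 i \sqrt{8358}} = \frac{160395}{223894 + 2 i \sqrt{8358}}$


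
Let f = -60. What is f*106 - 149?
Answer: -6509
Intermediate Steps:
f*106 - 149 = -60*106 - 149 = -6360 - 149 = -6509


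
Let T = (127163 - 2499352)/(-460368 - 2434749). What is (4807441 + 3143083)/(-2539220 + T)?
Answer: -23017697191308/7351336616551 ≈ -3.1311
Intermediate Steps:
T = 2372189/2895117 (T = -2372189/(-2895117) = -2372189*(-1/2895117) = 2372189/2895117 ≈ 0.81938)
(4807441 + 3143083)/(-2539220 + T) = (4807441 + 3143083)/(-2539220 + 2372189/2895117) = 7950524/(-7351336616551/2895117) = 7950524*(-2895117/7351336616551) = -23017697191308/7351336616551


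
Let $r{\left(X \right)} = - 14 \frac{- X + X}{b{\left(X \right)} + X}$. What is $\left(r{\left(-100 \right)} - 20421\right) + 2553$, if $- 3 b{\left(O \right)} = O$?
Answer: $-17868$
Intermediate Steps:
$b{\left(O \right)} = - \frac{O}{3}$
$r{\left(X \right)} = 0$ ($r{\left(X \right)} = - 14 \frac{- X + X}{- \frac{X}{3} + X} = - 14 \frac{0}{\frac{2}{3} X} = - 14 \cdot 0 \frac{3}{2 X} = \left(-14\right) 0 = 0$)
$\left(r{\left(-100 \right)} - 20421\right) + 2553 = \left(0 - 20421\right) + 2553 = -20421 + 2553 = -17868$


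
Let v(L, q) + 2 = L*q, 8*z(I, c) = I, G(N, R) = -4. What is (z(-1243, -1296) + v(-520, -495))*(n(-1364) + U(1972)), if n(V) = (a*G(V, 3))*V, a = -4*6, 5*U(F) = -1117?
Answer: -1349673851617/40 ≈ -3.3742e+10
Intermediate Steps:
U(F) = -1117/5 (U(F) = (⅕)*(-1117) = -1117/5)
a = -24
z(I, c) = I/8
v(L, q) = -2 + L*q
n(V) = 96*V (n(V) = (-24*(-4))*V = 96*V)
(z(-1243, -1296) + v(-520, -495))*(n(-1364) + U(1972)) = ((⅛)*(-1243) + (-2 - 520*(-495)))*(96*(-1364) - 1117/5) = (-1243/8 + (-2 + 257400))*(-130944 - 1117/5) = (-1243/8 + 257398)*(-655837/5) = (2057941/8)*(-655837/5) = -1349673851617/40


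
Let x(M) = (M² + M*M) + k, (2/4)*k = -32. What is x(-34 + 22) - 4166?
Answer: -3942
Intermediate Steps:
k = -64 (k = 2*(-32) = -64)
x(M) = -64 + 2*M² (x(M) = (M² + M*M) - 64 = (M² + M²) - 64 = 2*M² - 64 = -64 + 2*M²)
x(-34 + 22) - 4166 = (-64 + 2*(-34 + 22)²) - 4166 = (-64 + 2*(-12)²) - 4166 = (-64 + 2*144) - 4166 = (-64 + 288) - 4166 = 224 - 4166 = -3942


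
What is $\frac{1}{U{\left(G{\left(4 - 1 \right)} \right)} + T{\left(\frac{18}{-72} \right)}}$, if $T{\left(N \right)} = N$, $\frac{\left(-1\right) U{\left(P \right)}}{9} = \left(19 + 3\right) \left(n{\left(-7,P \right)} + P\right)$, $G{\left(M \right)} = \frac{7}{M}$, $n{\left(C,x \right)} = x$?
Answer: $- \frac{4}{3697} \approx -0.001082$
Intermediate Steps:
$U{\left(P \right)} = - 396 P$ ($U{\left(P \right)} = - 9 \left(19 + 3\right) \left(P + P\right) = - 9 \cdot 22 \cdot 2 P = - 9 \cdot 44 P = - 396 P$)
$\frac{1}{U{\left(G{\left(4 - 1 \right)} \right)} + T{\left(\frac{18}{-72} \right)}} = \frac{1}{- 396 \frac{7}{4 - 1} + \frac{18}{-72}} = \frac{1}{- 396 \cdot \frac{7}{3} + 18 \left(- \frac{1}{72}\right)} = \frac{1}{- 396 \cdot 7 \cdot \frac{1}{3} - \frac{1}{4}} = \frac{1}{\left(-396\right) \frac{7}{3} - \frac{1}{4}} = \frac{1}{-924 - \frac{1}{4}} = \frac{1}{- \frac{3697}{4}} = - \frac{4}{3697}$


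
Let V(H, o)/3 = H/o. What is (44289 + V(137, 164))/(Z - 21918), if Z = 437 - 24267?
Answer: -7263807/7502672 ≈ -0.96816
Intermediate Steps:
Z = -23830
V(H, o) = 3*H/o (V(H, o) = 3*(H/o) = 3*H/o)
(44289 + V(137, 164))/(Z - 21918) = (44289 + 3*137/164)/(-23830 - 21918) = (44289 + 3*137*(1/164))/(-45748) = (44289 + 411/164)*(-1/45748) = (7263807/164)*(-1/45748) = -7263807/7502672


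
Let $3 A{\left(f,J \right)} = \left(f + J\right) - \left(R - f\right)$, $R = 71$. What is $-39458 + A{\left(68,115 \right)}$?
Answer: $-39398$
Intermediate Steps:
$A{\left(f,J \right)} = - \frac{71}{3} + \frac{J}{3} + \frac{2 f}{3}$ ($A{\left(f,J \right)} = \frac{\left(f + J\right) + \left(f - 71\right)}{3} = \frac{\left(J + f\right) + \left(f - 71\right)}{3} = \frac{\left(J + f\right) + \left(-71 + f\right)}{3} = \frac{-71 + J + 2 f}{3} = - \frac{71}{3} + \frac{J}{3} + \frac{2 f}{3}$)
$-39458 + A{\left(68,115 \right)} = -39458 + \left(- \frac{71}{3} + \frac{1}{3} \cdot 115 + \frac{2}{3} \cdot 68\right) = -39458 + \left(- \frac{71}{3} + \frac{115}{3} + \frac{136}{3}\right) = -39458 + 60 = -39398$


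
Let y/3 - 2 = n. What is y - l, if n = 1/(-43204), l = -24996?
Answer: 1080186405/43204 ≈ 25002.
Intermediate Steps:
n = -1/43204 ≈ -2.3146e-5
y = 259221/43204 (y = 6 + 3*(-1/43204) = 6 - 3/43204 = 259221/43204 ≈ 5.9999)
y - l = 259221/43204 - 1*(-24996) = 259221/43204 + 24996 = 1080186405/43204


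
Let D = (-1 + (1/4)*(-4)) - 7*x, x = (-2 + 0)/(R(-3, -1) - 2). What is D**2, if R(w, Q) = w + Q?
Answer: 169/9 ≈ 18.778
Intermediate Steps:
R(w, Q) = Q + w
x = 1/3 (x = (-2 + 0)/((-1 - 3) - 2) = -2/(-4 - 2) = -2/(-6) = -2*(-1/6) = 1/3 ≈ 0.33333)
D = -13/3 (D = (-1 + (1/4)*(-4)) - 7*1/3 = (-1 + (1*(1/4))*(-4)) - 7/3 = (-1 + (1/4)*(-4)) - 7/3 = (-1 - 1) - 7/3 = -2 - 7/3 = -13/3 ≈ -4.3333)
D**2 = (-13/3)**2 = 169/9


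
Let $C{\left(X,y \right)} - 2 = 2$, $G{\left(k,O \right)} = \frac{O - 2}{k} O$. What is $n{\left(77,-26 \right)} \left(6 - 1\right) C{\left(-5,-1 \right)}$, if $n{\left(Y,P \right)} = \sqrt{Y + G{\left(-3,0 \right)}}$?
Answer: $20 \sqrt{77} \approx 175.5$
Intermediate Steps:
$G{\left(k,O \right)} = \frac{O \left(-2 + O\right)}{k}$ ($G{\left(k,O \right)} = \frac{-2 + O}{k} O = \frac{O \left(-2 + O\right)}{k}$)
$C{\left(X,y \right)} = 4$ ($C{\left(X,y \right)} = 2 + 2 = 4$)
$n{\left(Y,P \right)} = \sqrt{Y}$ ($n{\left(Y,P \right)} = \sqrt{Y + \frac{0 \left(-2 + 0\right)}{-3}} = \sqrt{Y + 0 \left(- \frac{1}{3}\right) \left(-2\right)} = \sqrt{Y + 0} = \sqrt{Y}$)
$n{\left(77,-26 \right)} \left(6 - 1\right) C{\left(-5,-1 \right)} = \sqrt{77} \left(6 - 1\right) 4 = \sqrt{77} \cdot 5 \cdot 4 = \sqrt{77} \cdot 20 = 20 \sqrt{77}$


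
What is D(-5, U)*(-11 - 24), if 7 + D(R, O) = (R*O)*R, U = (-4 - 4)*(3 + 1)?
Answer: 28245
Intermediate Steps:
U = -32 (U = -8*4 = -32)
D(R, O) = -7 + O*R² (D(R, O) = -7 + (R*O)*R = -7 + (O*R)*R = -7 + O*R²)
D(-5, U)*(-11 - 24) = (-7 - 32*(-5)²)*(-11 - 24) = (-7 - 32*25)*(-35) = (-7 - 800)*(-35) = -807*(-35) = 28245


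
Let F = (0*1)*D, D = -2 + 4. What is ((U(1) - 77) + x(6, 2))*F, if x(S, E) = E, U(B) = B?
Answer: 0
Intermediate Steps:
D = 2
F = 0 (F = (0*1)*2 = 0*2 = 0)
((U(1) - 77) + x(6, 2))*F = ((1 - 77) + 2)*0 = (-76 + 2)*0 = -74*0 = 0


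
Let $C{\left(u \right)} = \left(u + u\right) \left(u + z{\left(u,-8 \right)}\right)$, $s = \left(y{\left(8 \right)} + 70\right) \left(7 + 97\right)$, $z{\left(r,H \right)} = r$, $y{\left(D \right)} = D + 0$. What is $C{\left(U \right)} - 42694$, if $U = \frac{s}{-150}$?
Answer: $- \frac{19372134}{625} \approx -30995.0$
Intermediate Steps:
$y{\left(D \right)} = D$
$s = 8112$ ($s = \left(8 + 70\right) \left(7 + 97\right) = 78 \cdot 104 = 8112$)
$U = - \frac{1352}{25}$ ($U = \frac{8112}{-150} = 8112 \left(- \frac{1}{150}\right) = - \frac{1352}{25} \approx -54.08$)
$C{\left(u \right)} = 4 u^{2}$ ($C{\left(u \right)} = \left(u + u\right) \left(u + u\right) = 2 u 2 u = 4 u^{2}$)
$C{\left(U \right)} - 42694 = 4 \left(- \frac{1352}{25}\right)^{2} - 42694 = 4 \cdot \frac{1827904}{625} - 42694 = \frac{7311616}{625} - 42694 = - \frac{19372134}{625}$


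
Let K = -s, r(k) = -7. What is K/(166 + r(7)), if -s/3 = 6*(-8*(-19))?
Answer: 912/53 ≈ 17.208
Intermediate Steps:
s = -2736 (s = -18*(-8*(-19)) = -18*152 = -3*912 = -2736)
K = 2736 (K = -1*(-2736) = 2736)
K/(166 + r(7)) = 2736/(166 - 7) = 2736/159 = 2736*(1/159) = 912/53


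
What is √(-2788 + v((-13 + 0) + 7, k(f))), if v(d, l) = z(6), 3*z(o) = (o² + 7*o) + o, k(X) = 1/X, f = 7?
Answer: 2*I*√690 ≈ 52.536*I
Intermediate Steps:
z(o) = o²/3 + 8*o/3 (z(o) = ((o² + 7*o) + o)/3 = (o² + 8*o)/3 = o²/3 + 8*o/3)
v(d, l) = 28 (v(d, l) = (⅓)*6*(8 + 6) = (⅓)*6*14 = 28)
√(-2788 + v((-13 + 0) + 7, k(f))) = √(-2788 + 28) = √(-2760) = 2*I*√690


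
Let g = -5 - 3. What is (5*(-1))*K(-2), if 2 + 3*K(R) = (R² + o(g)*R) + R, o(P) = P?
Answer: -80/3 ≈ -26.667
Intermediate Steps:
g = -8
K(R) = -⅔ - 7*R/3 + R²/3 (K(R) = -⅔ + ((R² - 8*R) + R)/3 = -⅔ + (R² - 7*R)/3 = -⅔ + (-7*R/3 + R²/3) = -⅔ - 7*R/3 + R²/3)
(5*(-1))*K(-2) = (5*(-1))*(-⅔ - 7/3*(-2) + (⅓)*(-2)²) = -5*(-⅔ + 14/3 + (⅓)*4) = -5*(-⅔ + 14/3 + 4/3) = -5*16/3 = -80/3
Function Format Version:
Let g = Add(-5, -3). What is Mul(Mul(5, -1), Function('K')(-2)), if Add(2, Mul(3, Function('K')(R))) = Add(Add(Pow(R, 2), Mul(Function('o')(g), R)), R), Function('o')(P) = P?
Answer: Rational(-80, 3) ≈ -26.667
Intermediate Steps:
g = -8
Function('K')(R) = Add(Rational(-2, 3), Mul(Rational(-7, 3), R), Mul(Rational(1, 3), Pow(R, 2))) (Function('K')(R) = Add(Rational(-2, 3), Mul(Rational(1, 3), Add(Add(Pow(R, 2), Mul(-8, R)), R))) = Add(Rational(-2, 3), Mul(Rational(1, 3), Add(Pow(R, 2), Mul(-7, R)))) = Add(Rational(-2, 3), Add(Mul(Rational(-7, 3), R), Mul(Rational(1, 3), Pow(R, 2)))) = Add(Rational(-2, 3), Mul(Rational(-7, 3), R), Mul(Rational(1, 3), Pow(R, 2))))
Mul(Mul(5, -1), Function('K')(-2)) = Mul(Mul(5, -1), Add(Rational(-2, 3), Mul(Rational(-7, 3), -2), Mul(Rational(1, 3), Pow(-2, 2)))) = Mul(-5, Add(Rational(-2, 3), Rational(14, 3), Mul(Rational(1, 3), 4))) = Mul(-5, Add(Rational(-2, 3), Rational(14, 3), Rational(4, 3))) = Mul(-5, Rational(16, 3)) = Rational(-80, 3)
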